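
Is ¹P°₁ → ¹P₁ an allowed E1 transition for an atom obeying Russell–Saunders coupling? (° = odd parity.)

Initial level: S=0, L=1, J=1, parity odd. Final level: S=0, L=1, J=1, parity even.
Parity must change: odd → even — satisfied.
ΔS = 0: S: 0 → 0 — satisfied.
ΔL = 0, ±1 (not L=0↔0): L: 1 → 1, ΔL = +0 — satisfied.
ΔJ = 0, ±1 (not J=0↔0): J: 1 → 1, ΔJ = +0 — satisfied.
All four E1 rules are satisfied.

allowed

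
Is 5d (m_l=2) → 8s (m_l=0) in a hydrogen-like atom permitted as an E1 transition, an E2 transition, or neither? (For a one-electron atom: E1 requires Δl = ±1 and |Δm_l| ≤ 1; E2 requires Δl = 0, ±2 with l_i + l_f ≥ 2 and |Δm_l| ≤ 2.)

E2

Δl = 0 − 2 = -2; l_i + l_f = 2.
Δm_l = -2.
E1 (Δl = ±1, |Δm_l| ≤ 1): not satisfied.
E2 (Δl = 0,±2, l_i+l_f ≥ 2, |Δm_l| ≤ 2): satisfied.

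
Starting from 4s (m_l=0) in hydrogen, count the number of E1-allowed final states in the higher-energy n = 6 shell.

E1 requires Δl = ±1, so l_f ∈ {-1, 1}; with 0 ≤ l_f ≤ n_f−1 = 5, the allowed l_f values are {1}.
For l_f = 1: m_f ∈ {m_i−1, m_i, m_i+1} ∩ [−1, 1] = {-1, 0, 1} → 3 states.
Total: 3.

3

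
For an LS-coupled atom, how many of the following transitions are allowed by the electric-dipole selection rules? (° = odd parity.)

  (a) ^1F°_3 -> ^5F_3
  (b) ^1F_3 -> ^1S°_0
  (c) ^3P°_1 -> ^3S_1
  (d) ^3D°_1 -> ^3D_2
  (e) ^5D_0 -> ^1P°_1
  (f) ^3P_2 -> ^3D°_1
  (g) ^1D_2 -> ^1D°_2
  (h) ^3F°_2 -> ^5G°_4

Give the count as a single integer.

4

(a) forbidden (ΔS fails)
(b) forbidden (ΔL, ΔJ fail)
(c) allowed
(d) allowed
(e) forbidden (ΔS fails)
(f) allowed
(g) allowed
(h) forbidden (parity, ΔS, ΔJ fail)
Total allowed: 4 of 8.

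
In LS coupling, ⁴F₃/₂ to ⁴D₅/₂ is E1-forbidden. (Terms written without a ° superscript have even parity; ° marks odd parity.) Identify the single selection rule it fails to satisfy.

Parity must change: even → even — fails.
ΔS = 0: S: 3/2 → 3/2 — ok.
ΔJ = 0, ±1 (not J=0↔0): J: 3/2 → 5/2, ΔJ = +1 — ok.
ΔL = 0, ±1 (not L=0↔0): L: 3 → 2, ΔL = -1 — ok.

parity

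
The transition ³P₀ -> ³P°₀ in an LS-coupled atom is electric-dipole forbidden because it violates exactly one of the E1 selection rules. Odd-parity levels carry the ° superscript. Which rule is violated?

ΔL = 0, ±1 (not L=0↔0): L: 1 → 1, ΔL = +0 — ok.
ΔJ = 0, ±1 (not J=0↔0): J: 0 → 0, ΔJ = +0 — fails.
Parity must change: even → odd — ok.
ΔS = 0: S: 1 → 1 — ok.

the J=0 ↔ J=0 exclusion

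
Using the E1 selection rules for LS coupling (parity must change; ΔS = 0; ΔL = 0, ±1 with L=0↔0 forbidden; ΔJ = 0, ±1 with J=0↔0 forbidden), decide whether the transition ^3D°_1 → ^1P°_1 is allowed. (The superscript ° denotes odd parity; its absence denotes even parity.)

Parity must change: odd → odd — ✗.
ΔS = 0: S: 1 → 0 — ✗.
ΔL = 0, ±1 (not L=0↔0): L: 2 → 1, ΔL = -1 — ✓.
ΔJ = 0, ±1 (not J=0↔0): J: 1 → 1, ΔJ = +0 — ✓.
Rule(s) violated: parity, ΔS.

forbidden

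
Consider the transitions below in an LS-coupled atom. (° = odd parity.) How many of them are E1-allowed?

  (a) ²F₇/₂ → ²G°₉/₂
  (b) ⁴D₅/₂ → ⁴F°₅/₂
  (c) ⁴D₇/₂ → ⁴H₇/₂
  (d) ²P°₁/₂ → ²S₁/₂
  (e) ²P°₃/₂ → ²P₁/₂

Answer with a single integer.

4

(a) allowed
(b) allowed
(c) forbidden (parity, ΔL fail)
(d) allowed
(e) allowed
Total allowed: 4 of 5.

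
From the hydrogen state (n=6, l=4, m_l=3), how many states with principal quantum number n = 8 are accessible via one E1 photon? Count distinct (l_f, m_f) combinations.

E1 requires Δl = ±1, so l_f ∈ {3, 5}; with 0 ≤ l_f ≤ n_f−1 = 7, the allowed l_f values are {3, 5}.
For l_f = 3: m_f ∈ {m_i−1, m_i, m_i+1} ∩ [−3, 3] = {2, 3} → 2 states.
For l_f = 5: m_f ∈ {m_i−1, m_i, m_i+1} ∩ [−5, 5] = {2, 3, 4} → 3 states.
Total: 5.

5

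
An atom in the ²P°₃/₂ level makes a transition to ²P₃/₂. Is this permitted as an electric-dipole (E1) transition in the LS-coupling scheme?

Reading off the term symbols: S 1/2→1/2, L 1→1, J 3/2→3/2, parity odd→even.
Parity must change: odd → even — ✓.
ΔS = 0: S: 1/2 → 1/2 — ✓.
ΔL = 0, ±1 (not L=0↔0): L: 1 → 1, ΔL = +0 — ✓.
ΔJ = 0, ±1 (not J=0↔0): J: 3/2 → 3/2, ΔJ = +0 — ✓.
All four E1 rules are satisfied.

allowed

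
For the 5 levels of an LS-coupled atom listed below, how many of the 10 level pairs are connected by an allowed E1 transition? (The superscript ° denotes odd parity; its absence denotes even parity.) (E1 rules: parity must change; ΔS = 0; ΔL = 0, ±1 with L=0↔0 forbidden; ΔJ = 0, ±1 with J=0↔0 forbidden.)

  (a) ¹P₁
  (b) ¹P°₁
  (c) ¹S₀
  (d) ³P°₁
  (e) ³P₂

3

(a)–(b): allowed.
(a)–(c): forbidden (parity).
(a)–(d): forbidden (ΔS).
(a)–(e): forbidden (parity, ΔS).
(b)–(c): allowed.
(b)–(d): forbidden (parity, ΔS).
(b)–(e): forbidden (ΔS).
(c)–(d): forbidden (ΔS).
(c)–(e): forbidden (parity, ΔS, ΔJ).
(d)–(e): allowed.
Allowed pairs: 3 of 10.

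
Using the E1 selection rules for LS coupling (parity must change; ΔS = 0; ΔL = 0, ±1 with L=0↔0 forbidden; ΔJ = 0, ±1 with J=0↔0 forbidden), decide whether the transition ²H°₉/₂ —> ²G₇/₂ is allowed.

allowed

Reading off the term symbols: S 1/2→1/2, L 5→4, J 9/2→7/2, parity odd→even.
Parity must change: odd → even — satisfied.
ΔS = 0: S: 1/2 → 1/2 — satisfied.
ΔL = 0, ±1 (not L=0↔0): L: 5 → 4, ΔL = -1 — satisfied.
ΔJ = 0, ±1 (not J=0↔0): J: 9/2 → 7/2, ΔJ = -1 — satisfied.
All four E1 rules are satisfied.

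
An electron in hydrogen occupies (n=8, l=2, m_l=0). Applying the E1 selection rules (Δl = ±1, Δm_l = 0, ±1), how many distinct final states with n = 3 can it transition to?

E1 requires Δl = ±1, so l_f ∈ {1, 3}; with 0 ≤ l_f ≤ n_f−1 = 2, the allowed l_f values are {1}.
For l_f = 1: m_f ∈ {m_i−1, m_i, m_i+1} ∩ [−1, 1] = {-1, 0, 1} → 3 states.
Total: 3.

3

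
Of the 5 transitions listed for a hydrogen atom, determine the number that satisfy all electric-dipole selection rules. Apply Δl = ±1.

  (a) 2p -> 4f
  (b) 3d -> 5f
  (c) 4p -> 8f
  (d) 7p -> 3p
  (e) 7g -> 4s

(a) forbidden — Δl = +2 (E1 requires Δl = ±1)
(b) allowed
(c) forbidden — Δl = +2 (E1 requires Δl = ±1)
(d) forbidden — Δl = +0 (E1 requires Δl = ±1)
(e) forbidden — Δl = -4 (E1 requires Δl = ±1)
Total allowed: 1 of 5.

1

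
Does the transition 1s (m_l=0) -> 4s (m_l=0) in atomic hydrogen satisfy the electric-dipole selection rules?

Initial l = 0, final l = 0, so Δl = +0. E1 requires Δl = ±1: violated.
m_l: 0 → 0 (Δm_l = +0). |Δm_l| ≤ 1 satisfied.
The transition is electric-dipole forbidden.

forbidden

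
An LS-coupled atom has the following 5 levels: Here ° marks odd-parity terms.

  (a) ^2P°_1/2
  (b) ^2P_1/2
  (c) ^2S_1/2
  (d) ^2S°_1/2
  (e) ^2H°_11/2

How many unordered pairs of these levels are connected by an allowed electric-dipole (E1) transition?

(a)–(b): allowed.
(a)–(c): allowed.
(a)–(d): forbidden (parity).
(a)–(e): forbidden (parity, ΔL, ΔJ).
(b)–(c): forbidden (parity).
(b)–(d): allowed.
(b)–(e): forbidden (ΔL, ΔJ).
(c)–(d): forbidden (ΔL).
(c)–(e): forbidden (ΔL, ΔJ).
(d)–(e): forbidden (parity, ΔL, ΔJ).
Allowed pairs: 3 of 10.

3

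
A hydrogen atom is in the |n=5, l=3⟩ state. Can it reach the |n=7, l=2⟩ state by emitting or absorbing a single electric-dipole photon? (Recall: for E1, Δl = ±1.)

l: 3 → 2 (Δl = -1). Δl = ±1 ok.
All E1 selection rules are satisfied.

allowed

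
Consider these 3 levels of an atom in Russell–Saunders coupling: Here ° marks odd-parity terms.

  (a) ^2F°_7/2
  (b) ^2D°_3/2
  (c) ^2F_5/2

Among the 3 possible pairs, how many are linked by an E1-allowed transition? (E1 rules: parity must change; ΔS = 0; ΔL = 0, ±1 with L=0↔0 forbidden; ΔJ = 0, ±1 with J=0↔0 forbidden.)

(a)–(b): forbidden (parity, ΔJ).
(a)–(c): allowed.
(b)–(c): allowed.
Allowed pairs: 2 of 3.

2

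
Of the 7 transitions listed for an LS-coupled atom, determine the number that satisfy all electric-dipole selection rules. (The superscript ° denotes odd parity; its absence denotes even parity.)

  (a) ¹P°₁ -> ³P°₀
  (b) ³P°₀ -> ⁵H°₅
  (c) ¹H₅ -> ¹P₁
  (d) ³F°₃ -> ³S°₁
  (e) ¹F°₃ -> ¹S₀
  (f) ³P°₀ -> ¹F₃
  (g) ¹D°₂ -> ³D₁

(a) forbidden (parity, ΔS fail)
(b) forbidden (parity, ΔS, ΔL, ΔJ fail)
(c) forbidden (parity, ΔL, ΔJ fail)
(d) forbidden (parity, ΔL, ΔJ fail)
(e) forbidden (ΔL, ΔJ fail)
(f) forbidden (ΔS, ΔL, ΔJ fail)
(g) forbidden (ΔS fails)
Total allowed: 0 of 7.

0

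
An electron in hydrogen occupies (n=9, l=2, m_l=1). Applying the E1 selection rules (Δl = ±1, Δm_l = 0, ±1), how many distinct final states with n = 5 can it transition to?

E1 requires Δl = ±1, so l_f ∈ {1, 3}; with 0 ≤ l_f ≤ n_f−1 = 4, the allowed l_f values are {1, 3}.
For l_f = 1: m_f ∈ {m_i−1, m_i, m_i+1} ∩ [−1, 1] = {0, 1} → 2 states.
For l_f = 3: m_f ∈ {m_i−1, m_i, m_i+1} ∩ [−3, 3] = {0, 1, 2} → 3 states.
Total: 5.

5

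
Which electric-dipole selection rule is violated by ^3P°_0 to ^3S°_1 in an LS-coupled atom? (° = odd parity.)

parity

Reading off the term symbols: S 1→1, L 1→0, J 0→1, parity odd→odd.
ΔS = 0: S: 1 → 1 — passes.
ΔJ = 0, ±1 (not J=0↔0): J: 0 → 1, ΔJ = +1 — passes.
Parity must change: odd → odd — fails.
ΔL = 0, ±1 (not L=0↔0): L: 1 → 0, ΔL = -1 — passes.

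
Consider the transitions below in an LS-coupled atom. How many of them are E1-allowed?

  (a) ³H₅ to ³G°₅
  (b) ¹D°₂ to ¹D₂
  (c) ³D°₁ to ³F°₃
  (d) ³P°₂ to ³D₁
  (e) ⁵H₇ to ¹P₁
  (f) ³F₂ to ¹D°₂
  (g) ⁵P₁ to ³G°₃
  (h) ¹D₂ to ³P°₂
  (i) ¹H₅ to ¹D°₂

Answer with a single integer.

(a) allowed
(b) allowed
(c) forbidden (parity, ΔJ fail)
(d) allowed
(e) forbidden (parity, ΔS, ΔL, ΔJ fail)
(f) forbidden (ΔS fails)
(g) forbidden (ΔS, ΔL, ΔJ fail)
(h) forbidden (ΔS fails)
(i) forbidden (ΔL, ΔJ fail)
Total allowed: 3 of 9.

3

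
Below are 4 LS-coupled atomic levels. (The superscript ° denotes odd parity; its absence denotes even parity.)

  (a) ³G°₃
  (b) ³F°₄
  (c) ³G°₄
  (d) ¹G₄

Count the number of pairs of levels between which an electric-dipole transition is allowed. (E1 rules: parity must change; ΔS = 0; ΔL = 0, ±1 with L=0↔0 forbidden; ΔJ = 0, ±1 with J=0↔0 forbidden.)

0

(a)–(b): forbidden (parity).
(a)–(c): forbidden (parity).
(a)–(d): forbidden (ΔS).
(b)–(c): forbidden (parity).
(b)–(d): forbidden (ΔS).
(c)–(d): forbidden (ΔS).
Allowed pairs: 0 of 6.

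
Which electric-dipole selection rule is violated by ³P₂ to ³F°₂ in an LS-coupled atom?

Reading off the term symbols: S 1→1, L 1→3, J 2→2, parity even→odd.
Parity must change: even → odd — passes.
ΔS = 0: S: 1 → 1 — passes.
ΔL = 0, ±1 (not L=0↔0): L: 1 → 3, ΔL = +2 — fails.
ΔJ = 0, ±1 (not J=0↔0): J: 2 → 2, ΔJ = +0 — passes.

the ΔL = 0, ±1 rule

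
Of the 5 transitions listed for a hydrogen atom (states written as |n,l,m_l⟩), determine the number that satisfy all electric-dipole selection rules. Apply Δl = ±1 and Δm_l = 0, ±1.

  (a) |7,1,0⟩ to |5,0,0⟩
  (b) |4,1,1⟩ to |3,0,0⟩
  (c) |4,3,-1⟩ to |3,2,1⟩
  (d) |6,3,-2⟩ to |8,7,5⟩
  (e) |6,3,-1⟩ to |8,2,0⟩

3

(a) allowed
(b) allowed
(c) forbidden — Δm_l = +2 (E1 requires Δm_l = 0, ±1)
(d) forbidden — Δl = +4 (E1 requires Δl = ±1); Δm_l = +7 (E1 requires Δm_l = 0, ±1)
(e) allowed
Total allowed: 3 of 5.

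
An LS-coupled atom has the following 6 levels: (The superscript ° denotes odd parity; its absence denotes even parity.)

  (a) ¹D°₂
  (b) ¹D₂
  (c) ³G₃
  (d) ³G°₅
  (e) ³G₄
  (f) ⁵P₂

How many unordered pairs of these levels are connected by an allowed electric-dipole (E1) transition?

2

(a)–(b): allowed.
(a)–(c): forbidden (ΔS, ΔL).
(a)–(d): forbidden (parity, ΔS, ΔL, ΔJ).
(a)–(e): forbidden (ΔS, ΔL, ΔJ).
(a)–(f): forbidden (ΔS).
(b)–(c): forbidden (parity, ΔS, ΔL).
(b)–(d): forbidden (ΔS, ΔL, ΔJ).
(b)–(e): forbidden (parity, ΔS, ΔL, ΔJ).
(b)–(f): forbidden (parity, ΔS).
(c)–(d): forbidden (ΔJ).
(c)–(e): forbidden (parity).
(c)–(f): forbidden (parity, ΔS, ΔL).
(d)–(e): allowed.
(d)–(f): forbidden (ΔS, ΔL, ΔJ).
(e)–(f): forbidden (parity, ΔS, ΔL, ΔJ).
Allowed pairs: 2 of 15.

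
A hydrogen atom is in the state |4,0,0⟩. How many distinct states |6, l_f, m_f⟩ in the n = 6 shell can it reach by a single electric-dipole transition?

3

E1 requires Δl = ±1, so l_f ∈ {-1, 1}; with 0 ≤ l_f ≤ n_f−1 = 5, the allowed l_f values are {1}.
For l_f = 1: m_f ∈ {m_i−1, m_i, m_i+1} ∩ [−1, 1] = {-1, 0, 1} → 3 states.
Total: 3.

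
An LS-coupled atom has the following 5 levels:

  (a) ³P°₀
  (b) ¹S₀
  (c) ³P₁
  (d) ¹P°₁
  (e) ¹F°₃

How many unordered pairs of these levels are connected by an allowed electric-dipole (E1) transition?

(a)–(b): forbidden (ΔS, ΔJ).
(a)–(c): allowed.
(a)–(d): forbidden (parity, ΔS).
(a)–(e): forbidden (parity, ΔS, ΔL, ΔJ).
(b)–(c): forbidden (parity, ΔS).
(b)–(d): allowed.
(b)–(e): forbidden (ΔL, ΔJ).
(c)–(d): forbidden (ΔS).
(c)–(e): forbidden (ΔS, ΔL, ΔJ).
(d)–(e): forbidden (parity, ΔL, ΔJ).
Allowed pairs: 2 of 10.

2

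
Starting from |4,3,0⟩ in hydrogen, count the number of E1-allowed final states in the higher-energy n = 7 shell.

E1 requires Δl = ±1, so l_f ∈ {2, 4}; with 0 ≤ l_f ≤ n_f−1 = 6, the allowed l_f values are {2, 4}.
For l_f = 2: m_f ∈ {m_i−1, m_i, m_i+1} ∩ [−2, 2] = {-1, 0, 1} → 3 states.
For l_f = 4: m_f ∈ {m_i−1, m_i, m_i+1} ∩ [−4, 4] = {-1, 0, 1} → 3 states.
Total: 6.

6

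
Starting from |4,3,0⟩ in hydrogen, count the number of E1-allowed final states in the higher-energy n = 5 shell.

E1 requires Δl = ±1, so l_f ∈ {2, 4}; with 0 ≤ l_f ≤ n_f−1 = 4, the allowed l_f values are {2, 4}.
For l_f = 2: m_f ∈ {m_i−1, m_i, m_i+1} ∩ [−2, 2] = {-1, 0, 1} → 3 states.
For l_f = 4: m_f ∈ {m_i−1, m_i, m_i+1} ∩ [−4, 4] = {-1, 0, 1} → 3 states.
Total: 6.

6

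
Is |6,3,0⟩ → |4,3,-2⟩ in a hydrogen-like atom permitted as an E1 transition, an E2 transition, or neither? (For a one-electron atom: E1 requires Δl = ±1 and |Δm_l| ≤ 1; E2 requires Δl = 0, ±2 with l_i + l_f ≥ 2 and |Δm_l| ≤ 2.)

E2

Δl = 3 − 3 = +0; l_i + l_f = 6.
Δm_l = -2.
E1 (Δl = ±1, |Δm_l| ≤ 1): not satisfied.
E2 (Δl = 0,±2, l_i+l_f ≥ 2, |Δm_l| ≤ 2): satisfied.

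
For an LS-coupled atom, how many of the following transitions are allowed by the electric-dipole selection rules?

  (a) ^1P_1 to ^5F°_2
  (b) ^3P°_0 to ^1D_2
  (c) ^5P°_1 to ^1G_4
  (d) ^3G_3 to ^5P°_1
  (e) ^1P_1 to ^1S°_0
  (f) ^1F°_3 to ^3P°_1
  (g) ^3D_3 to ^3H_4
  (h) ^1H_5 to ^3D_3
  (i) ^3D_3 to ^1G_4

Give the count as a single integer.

1

(a) forbidden (ΔS, ΔL fail)
(b) forbidden (ΔS, ΔJ fail)
(c) forbidden (ΔS, ΔL, ΔJ fail)
(d) forbidden (ΔS, ΔL, ΔJ fail)
(e) allowed
(f) forbidden (parity, ΔS, ΔL, ΔJ fail)
(g) forbidden (parity, ΔL fail)
(h) forbidden (parity, ΔS, ΔL, ΔJ fail)
(i) forbidden (parity, ΔS, ΔL fail)
Total allowed: 1 of 9.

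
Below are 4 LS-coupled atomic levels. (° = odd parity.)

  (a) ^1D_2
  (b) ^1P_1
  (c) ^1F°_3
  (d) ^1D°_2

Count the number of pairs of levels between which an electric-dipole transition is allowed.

(a)–(b): forbidden (parity).
(a)–(c): allowed.
(a)–(d): allowed.
(b)–(c): forbidden (ΔL, ΔJ).
(b)–(d): allowed.
(c)–(d): forbidden (parity).
Allowed pairs: 3 of 6.

3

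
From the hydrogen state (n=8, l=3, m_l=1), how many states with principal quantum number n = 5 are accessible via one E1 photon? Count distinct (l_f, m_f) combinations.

E1 requires Δl = ±1, so l_f ∈ {2, 4}; with 0 ≤ l_f ≤ n_f−1 = 4, the allowed l_f values are {2, 4}.
For l_f = 2: m_f ∈ {m_i−1, m_i, m_i+1} ∩ [−2, 2] = {0, 1, 2} → 3 states.
For l_f = 4: m_f ∈ {m_i−1, m_i, m_i+1} ∩ [−4, 4] = {0, 1, 2} → 3 states.
Total: 6.

6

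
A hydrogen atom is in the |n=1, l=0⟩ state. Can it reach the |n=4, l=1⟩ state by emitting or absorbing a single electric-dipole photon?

Δl = 1 − 0 = +1; the E1 rule Δl = ±1 is satisfied.
All E1 selection rules are satisfied.

allowed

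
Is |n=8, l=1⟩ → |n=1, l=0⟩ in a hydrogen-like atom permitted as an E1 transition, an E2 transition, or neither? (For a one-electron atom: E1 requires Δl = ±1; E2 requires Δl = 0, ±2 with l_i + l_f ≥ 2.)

Δl = 0 − 1 = -1; l_i + l_f = 1.
E1 (Δl = ±1): satisfied.
E2 (Δl = 0,±2, l_i+l_f ≥ 2): not satisfied.

E1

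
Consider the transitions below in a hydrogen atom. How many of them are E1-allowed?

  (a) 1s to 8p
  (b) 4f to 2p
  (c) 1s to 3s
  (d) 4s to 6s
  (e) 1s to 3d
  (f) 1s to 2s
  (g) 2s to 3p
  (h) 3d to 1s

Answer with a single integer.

(a) allowed
(b) forbidden — Δl = -2 (E1 requires Δl = ±1)
(c) forbidden — Δl = +0 (E1 requires Δl = ±1)
(d) forbidden — Δl = +0 (E1 requires Δl = ±1)
(e) forbidden — Δl = +2 (E1 requires Δl = ±1)
(f) forbidden — Δl = +0 (E1 requires Δl = ±1)
(g) allowed
(h) forbidden — Δl = -2 (E1 requires Δl = ±1)
Total allowed: 2 of 8.

2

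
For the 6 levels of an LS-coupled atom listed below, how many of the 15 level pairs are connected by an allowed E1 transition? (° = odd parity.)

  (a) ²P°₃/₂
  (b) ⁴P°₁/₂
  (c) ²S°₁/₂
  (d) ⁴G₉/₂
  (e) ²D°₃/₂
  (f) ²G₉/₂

0

(a)–(b): forbidden (parity, ΔS).
(a)–(c): forbidden (parity).
(a)–(d): forbidden (ΔS, ΔL, ΔJ).
(a)–(e): forbidden (parity).
(a)–(f): forbidden (ΔL, ΔJ).
(b)–(c): forbidden (parity, ΔS).
(b)–(d): forbidden (ΔL, ΔJ).
(b)–(e): forbidden (parity, ΔS).
(b)–(f): forbidden (ΔS, ΔL, ΔJ).
(c)–(d): forbidden (ΔS, ΔL, ΔJ).
(c)–(e): forbidden (parity, ΔL).
(c)–(f): forbidden (ΔL, ΔJ).
(d)–(e): forbidden (ΔS, ΔL, ΔJ).
(d)–(f): forbidden (parity, ΔS).
(e)–(f): forbidden (ΔL, ΔJ).
Allowed pairs: 0 of 15.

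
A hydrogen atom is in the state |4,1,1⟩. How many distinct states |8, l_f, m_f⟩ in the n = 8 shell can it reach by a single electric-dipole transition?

E1 requires Δl = ±1, so l_f ∈ {0, 2}; with 0 ≤ l_f ≤ n_f−1 = 7, the allowed l_f values are {0, 2}.
For l_f = 0: m_f ∈ {m_i−1, m_i, m_i+1} ∩ [−0, 0] = {0} → 1 state.
For l_f = 2: m_f ∈ {m_i−1, m_i, m_i+1} ∩ [−2, 2] = {0, 1, 2} → 3 states.
Total: 4.

4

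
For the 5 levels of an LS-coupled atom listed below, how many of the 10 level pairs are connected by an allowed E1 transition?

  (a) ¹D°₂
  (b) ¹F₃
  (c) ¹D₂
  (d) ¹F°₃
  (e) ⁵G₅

4

(a)–(b): allowed.
(a)–(c): allowed.
(a)–(d): forbidden (parity).
(a)–(e): forbidden (ΔS, ΔL, ΔJ).
(b)–(c): forbidden (parity).
(b)–(d): allowed.
(b)–(e): forbidden (parity, ΔS, ΔJ).
(c)–(d): allowed.
(c)–(e): forbidden (parity, ΔS, ΔL, ΔJ).
(d)–(e): forbidden (ΔS, ΔJ).
Allowed pairs: 4 of 10.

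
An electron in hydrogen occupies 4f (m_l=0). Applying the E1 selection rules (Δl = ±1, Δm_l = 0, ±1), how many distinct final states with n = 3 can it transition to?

E1 requires Δl = ±1, so l_f ∈ {2, 4}; with 0 ≤ l_f ≤ n_f−1 = 2, the allowed l_f values are {2}.
For l_f = 2: m_f ∈ {m_i−1, m_i, m_i+1} ∩ [−2, 2] = {-1, 0, 1} → 3 states.
Total: 3.

3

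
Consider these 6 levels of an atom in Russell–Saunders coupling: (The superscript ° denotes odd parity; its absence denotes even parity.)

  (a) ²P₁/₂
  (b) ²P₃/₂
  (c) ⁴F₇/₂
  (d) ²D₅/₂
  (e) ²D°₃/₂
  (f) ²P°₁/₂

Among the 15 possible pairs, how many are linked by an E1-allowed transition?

(a)–(b): forbidden (parity).
(a)–(c): forbidden (parity, ΔS, ΔL, ΔJ).
(a)–(d): forbidden (parity, ΔJ).
(a)–(e): allowed.
(a)–(f): allowed.
(b)–(c): forbidden (parity, ΔS, ΔL, ΔJ).
(b)–(d): forbidden (parity).
(b)–(e): allowed.
(b)–(f): allowed.
(c)–(d): forbidden (parity, ΔS).
(c)–(e): forbidden (ΔS, ΔJ).
(c)–(f): forbidden (ΔS, ΔL, ΔJ).
(d)–(e): allowed.
(d)–(f): forbidden (ΔJ).
(e)–(f): forbidden (parity).
Allowed pairs: 5 of 15.

5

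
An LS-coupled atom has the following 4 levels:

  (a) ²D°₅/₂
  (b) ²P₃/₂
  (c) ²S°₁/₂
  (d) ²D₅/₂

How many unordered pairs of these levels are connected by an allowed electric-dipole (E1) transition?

(a)–(b): allowed.
(a)–(c): forbidden (parity, ΔL, ΔJ).
(a)–(d): allowed.
(b)–(c): allowed.
(b)–(d): forbidden (parity).
(c)–(d): forbidden (ΔL, ΔJ).
Allowed pairs: 3 of 6.

3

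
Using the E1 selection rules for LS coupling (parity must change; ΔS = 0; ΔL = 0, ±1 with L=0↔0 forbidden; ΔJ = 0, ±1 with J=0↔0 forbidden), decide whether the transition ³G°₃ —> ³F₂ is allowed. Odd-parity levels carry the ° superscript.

allowed

Reading off the term symbols: S 1→1, L 4→3, J 3→2, parity odd→even.
Parity must change: odd → even — satisfied.
ΔS = 0: S: 1 → 1 — satisfied.
ΔL = 0, ±1 (not L=0↔0): L: 4 → 3, ΔL = -1 — satisfied.
ΔJ = 0, ±1 (not J=0↔0): J: 3 → 2, ΔJ = -1 — satisfied.
All four E1 rules are satisfied.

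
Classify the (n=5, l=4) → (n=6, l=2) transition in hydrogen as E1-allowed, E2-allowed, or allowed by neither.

Δl = 2 − 4 = -2; l_i + l_f = 6.
E1 (Δl = ±1): not satisfied.
E2 (Δl = 0,±2, l_i+l_f ≥ 2): satisfied.

E2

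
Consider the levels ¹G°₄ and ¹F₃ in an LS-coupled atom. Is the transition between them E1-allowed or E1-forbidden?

allowed

Initial level: S=0, L=4, J=4, parity odd. Final level: S=0, L=3, J=3, parity even.
Parity must change: odd → even — passes.
ΔS = 0: S: 0 → 0 — passes.
ΔL = 0, ±1 (not L=0↔0): L: 4 → 3, ΔL = -1 — passes.
ΔJ = 0, ±1 (not J=0↔0): J: 4 → 3, ΔJ = -1 — passes.
All four E1 rules are satisfied.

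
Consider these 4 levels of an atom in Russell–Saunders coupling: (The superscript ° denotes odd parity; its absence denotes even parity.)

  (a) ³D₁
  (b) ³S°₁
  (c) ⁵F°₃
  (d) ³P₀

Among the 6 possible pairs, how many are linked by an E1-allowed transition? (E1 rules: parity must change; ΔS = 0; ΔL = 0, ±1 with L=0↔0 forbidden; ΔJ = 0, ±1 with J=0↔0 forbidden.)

1

(a)–(b): forbidden (ΔL).
(a)–(c): forbidden (ΔS, ΔJ).
(a)–(d): forbidden (parity).
(b)–(c): forbidden (parity, ΔS, ΔL, ΔJ).
(b)–(d): allowed.
(c)–(d): forbidden (ΔS, ΔL, ΔJ).
Allowed pairs: 1 of 6.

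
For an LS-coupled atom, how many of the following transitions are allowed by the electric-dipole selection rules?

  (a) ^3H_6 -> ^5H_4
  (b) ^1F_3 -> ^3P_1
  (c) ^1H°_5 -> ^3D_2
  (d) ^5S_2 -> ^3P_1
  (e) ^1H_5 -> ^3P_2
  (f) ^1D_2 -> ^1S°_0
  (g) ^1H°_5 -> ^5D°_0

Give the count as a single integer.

0

(a) forbidden (parity, ΔS, ΔJ fail)
(b) forbidden (parity, ΔS, ΔL, ΔJ fail)
(c) forbidden (ΔS, ΔL, ΔJ fail)
(d) forbidden (parity, ΔS fail)
(e) forbidden (parity, ΔS, ΔL, ΔJ fail)
(f) forbidden (ΔL, ΔJ fail)
(g) forbidden (parity, ΔS, ΔL, ΔJ fail)
Total allowed: 0 of 7.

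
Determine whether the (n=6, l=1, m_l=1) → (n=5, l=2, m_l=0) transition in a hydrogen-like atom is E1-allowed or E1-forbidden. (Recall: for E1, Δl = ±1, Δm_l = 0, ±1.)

allowed

l: 1 → 2 (Δl = +1). Δl = ±1 passes.
Δm_l = 0 − (1) = -1. E1 requires Δm_l = 0, ±1: passes.
All E1 selection rules are satisfied.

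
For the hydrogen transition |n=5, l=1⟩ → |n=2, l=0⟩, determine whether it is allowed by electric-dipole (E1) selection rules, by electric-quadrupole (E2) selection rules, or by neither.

E1

Δl = 0 − 1 = -1; l_i + l_f = 1.
E1 (Δl = ±1): satisfied.
E2 (Δl = 0,±2, l_i+l_f ≥ 2): not satisfied.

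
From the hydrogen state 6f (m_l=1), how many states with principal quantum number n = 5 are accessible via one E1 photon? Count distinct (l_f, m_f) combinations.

E1 requires Δl = ±1, so l_f ∈ {2, 4}; with 0 ≤ l_f ≤ n_f−1 = 4, the allowed l_f values are {2, 4}.
For l_f = 2: m_f ∈ {m_i−1, m_i, m_i+1} ∩ [−2, 2] = {0, 1, 2} → 3 states.
For l_f = 4: m_f ∈ {m_i−1, m_i, m_i+1} ∩ [−4, 4] = {0, 1, 2} → 3 states.
Total: 6.

6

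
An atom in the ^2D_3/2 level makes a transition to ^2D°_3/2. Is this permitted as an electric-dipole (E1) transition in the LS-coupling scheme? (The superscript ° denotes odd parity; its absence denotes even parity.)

allowed

Parity must change: even → odd — ✓.
ΔS = 0: S: 1/2 → 1/2 — ✓.
ΔL = 0, ±1 (not L=0↔0): L: 2 → 2, ΔL = +0 — ✓.
ΔJ = 0, ±1 (not J=0↔0): J: 3/2 → 3/2, ΔJ = +0 — ✓.
All four E1 rules are satisfied.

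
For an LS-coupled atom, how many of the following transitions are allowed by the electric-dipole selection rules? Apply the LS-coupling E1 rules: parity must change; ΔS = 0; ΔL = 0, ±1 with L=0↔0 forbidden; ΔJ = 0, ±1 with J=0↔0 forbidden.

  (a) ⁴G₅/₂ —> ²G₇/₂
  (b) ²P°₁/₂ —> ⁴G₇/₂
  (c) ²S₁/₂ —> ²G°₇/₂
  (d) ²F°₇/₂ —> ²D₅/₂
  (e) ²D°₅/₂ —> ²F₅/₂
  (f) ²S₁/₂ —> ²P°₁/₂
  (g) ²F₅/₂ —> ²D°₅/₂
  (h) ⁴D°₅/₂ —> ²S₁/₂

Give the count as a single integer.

4

(a) forbidden (parity, ΔS fail)
(b) forbidden (ΔS, ΔL, ΔJ fail)
(c) forbidden (ΔL, ΔJ fail)
(d) allowed
(e) allowed
(f) allowed
(g) allowed
(h) forbidden (ΔS, ΔL, ΔJ fail)
Total allowed: 4 of 8.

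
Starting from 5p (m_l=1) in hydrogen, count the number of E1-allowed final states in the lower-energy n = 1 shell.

1

E1 requires Δl = ±1, so l_f ∈ {0, 2}; with 0 ≤ l_f ≤ n_f−1 = 0, the allowed l_f values are {0}.
For l_f = 0: m_f ∈ {m_i−1, m_i, m_i+1} ∩ [−0, 0] = {0} → 1 state.
Total: 1.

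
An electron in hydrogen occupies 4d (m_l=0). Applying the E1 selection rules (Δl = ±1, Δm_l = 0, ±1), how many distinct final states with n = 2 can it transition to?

3

E1 requires Δl = ±1, so l_f ∈ {1, 3}; with 0 ≤ l_f ≤ n_f−1 = 1, the allowed l_f values are {1}.
For l_f = 1: m_f ∈ {m_i−1, m_i, m_i+1} ∩ [−1, 1] = {-1, 0, 1} → 3 states.
Total: 3.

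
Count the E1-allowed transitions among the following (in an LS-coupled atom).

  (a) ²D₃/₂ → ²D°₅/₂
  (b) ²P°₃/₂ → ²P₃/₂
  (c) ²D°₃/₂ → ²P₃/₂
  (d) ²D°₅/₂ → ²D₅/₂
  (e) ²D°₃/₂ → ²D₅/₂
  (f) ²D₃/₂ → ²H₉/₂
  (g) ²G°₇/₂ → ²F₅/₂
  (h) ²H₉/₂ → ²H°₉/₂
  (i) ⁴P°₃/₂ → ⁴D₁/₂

8

(a) allowed
(b) allowed
(c) allowed
(d) allowed
(e) allowed
(f) forbidden (parity, ΔL, ΔJ fail)
(g) allowed
(h) allowed
(i) allowed
Total allowed: 8 of 9.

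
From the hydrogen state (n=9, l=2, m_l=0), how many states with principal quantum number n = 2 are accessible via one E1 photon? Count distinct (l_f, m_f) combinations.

E1 requires Δl = ±1, so l_f ∈ {1, 3}; with 0 ≤ l_f ≤ n_f−1 = 1, the allowed l_f values are {1}.
For l_f = 1: m_f ∈ {m_i−1, m_i, m_i+1} ∩ [−1, 1] = {-1, 0, 1} → 3 states.
Total: 3.

3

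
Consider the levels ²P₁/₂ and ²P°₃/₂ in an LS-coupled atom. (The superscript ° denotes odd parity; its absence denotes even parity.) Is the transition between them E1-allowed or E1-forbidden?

Initial level: S=1/2, L=1, J=1/2, parity even. Final level: S=1/2, L=1, J=3/2, parity odd.
Parity must change: even → odd — satisfied.
ΔS = 0: S: 1/2 → 1/2 — satisfied.
ΔL = 0, ±1 (not L=0↔0): L: 1 → 1, ΔL = +0 — satisfied.
ΔJ = 0, ±1 (not J=0↔0): J: 1/2 → 3/2, ΔJ = +1 — satisfied.
All four E1 rules are satisfied.

allowed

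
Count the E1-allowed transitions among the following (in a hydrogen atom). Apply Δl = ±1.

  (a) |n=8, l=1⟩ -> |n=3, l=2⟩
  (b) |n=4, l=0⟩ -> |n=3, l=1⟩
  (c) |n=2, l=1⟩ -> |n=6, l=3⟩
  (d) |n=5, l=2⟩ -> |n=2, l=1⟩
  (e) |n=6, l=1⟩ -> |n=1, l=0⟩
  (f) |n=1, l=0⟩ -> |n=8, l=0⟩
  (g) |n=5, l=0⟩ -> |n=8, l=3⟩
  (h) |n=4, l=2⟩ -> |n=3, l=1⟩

(a) allowed
(b) allowed
(c) forbidden — Δl = +2 (E1 requires Δl = ±1)
(d) allowed
(e) allowed
(f) forbidden — Δl = +0 (E1 requires Δl = ±1)
(g) forbidden — Δl = +3 (E1 requires Δl = ±1)
(h) allowed
Total allowed: 5 of 8.

5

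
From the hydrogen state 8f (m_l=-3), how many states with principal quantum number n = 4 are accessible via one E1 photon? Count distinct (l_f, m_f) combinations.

1

E1 requires Δl = ±1, so l_f ∈ {2, 4}; with 0 ≤ l_f ≤ n_f−1 = 3, the allowed l_f values are {2}.
For l_f = 2: m_f ∈ {m_i−1, m_i, m_i+1} ∩ [−2, 2] = {-2} → 1 state.
Total: 1.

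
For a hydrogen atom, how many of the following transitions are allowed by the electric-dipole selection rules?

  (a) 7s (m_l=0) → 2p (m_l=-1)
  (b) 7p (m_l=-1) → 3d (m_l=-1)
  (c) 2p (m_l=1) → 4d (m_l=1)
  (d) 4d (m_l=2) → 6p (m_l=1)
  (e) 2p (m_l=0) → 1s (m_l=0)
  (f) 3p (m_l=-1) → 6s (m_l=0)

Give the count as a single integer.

6

(a) allowed
(b) allowed
(c) allowed
(d) allowed
(e) allowed
(f) allowed
Total allowed: 6 of 6.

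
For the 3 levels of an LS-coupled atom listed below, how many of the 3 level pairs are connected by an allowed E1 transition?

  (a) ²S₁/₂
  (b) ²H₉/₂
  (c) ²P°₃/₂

(a)–(b): forbidden (parity, ΔL, ΔJ).
(a)–(c): allowed.
(b)–(c): forbidden (ΔL, ΔJ).
Allowed pairs: 1 of 3.

1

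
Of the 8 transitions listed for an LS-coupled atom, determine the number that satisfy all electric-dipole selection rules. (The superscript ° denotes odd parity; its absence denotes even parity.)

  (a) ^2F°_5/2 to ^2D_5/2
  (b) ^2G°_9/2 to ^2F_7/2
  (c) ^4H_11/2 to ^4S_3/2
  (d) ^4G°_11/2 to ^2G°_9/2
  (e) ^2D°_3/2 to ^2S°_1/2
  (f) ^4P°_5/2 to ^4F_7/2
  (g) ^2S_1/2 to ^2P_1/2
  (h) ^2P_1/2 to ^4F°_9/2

(a) allowed
(b) allowed
(c) forbidden (parity, ΔL, ΔJ fail)
(d) forbidden (parity, ΔS fail)
(e) forbidden (parity, ΔL fail)
(f) forbidden (ΔL fails)
(g) forbidden (parity fails)
(h) forbidden (ΔS, ΔL, ΔJ fail)
Total allowed: 2 of 8.

2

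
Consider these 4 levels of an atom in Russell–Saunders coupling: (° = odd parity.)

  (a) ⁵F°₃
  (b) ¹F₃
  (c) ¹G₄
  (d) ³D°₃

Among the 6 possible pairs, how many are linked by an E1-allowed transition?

(a)–(b): forbidden (ΔS).
(a)–(c): forbidden (ΔS).
(a)–(d): forbidden (parity, ΔS).
(b)–(c): forbidden (parity).
(b)–(d): forbidden (ΔS).
(c)–(d): forbidden (ΔS, ΔL).
Allowed pairs: 0 of 6.

0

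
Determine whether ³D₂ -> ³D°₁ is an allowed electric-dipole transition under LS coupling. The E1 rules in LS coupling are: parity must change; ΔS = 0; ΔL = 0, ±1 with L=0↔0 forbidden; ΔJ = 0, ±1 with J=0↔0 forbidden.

allowed

Initial level: S=1, L=2, J=2, parity even. Final level: S=1, L=2, J=1, parity odd.
Parity must change: even → odd — ✓.
ΔL = 0, ±1 (not L=0↔0): L: 2 → 2, ΔL = +0 — ✓.
ΔJ = 0, ±1 (not J=0↔0): J: 2 → 1, ΔJ = -1 — ✓.
ΔS = 0: S: 1 → 1 — ✓.
All four E1 rules are satisfied.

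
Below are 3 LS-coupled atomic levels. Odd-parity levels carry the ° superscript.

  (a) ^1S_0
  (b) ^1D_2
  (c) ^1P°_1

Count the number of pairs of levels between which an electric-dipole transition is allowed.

2

(a)–(b): forbidden (parity, ΔL, ΔJ).
(a)–(c): allowed.
(b)–(c): allowed.
Allowed pairs: 2 of 3.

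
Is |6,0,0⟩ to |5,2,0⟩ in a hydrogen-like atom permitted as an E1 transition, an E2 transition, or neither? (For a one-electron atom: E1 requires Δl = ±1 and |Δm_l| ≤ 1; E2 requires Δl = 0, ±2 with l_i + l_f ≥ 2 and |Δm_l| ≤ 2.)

Δl = 2 − 0 = +2; l_i + l_f = 2.
Δm_l = +0.
E1 (Δl = ±1, |Δm_l| ≤ 1): not satisfied.
E2 (Δl = 0,±2, l_i+l_f ≥ 2, |Δm_l| ≤ 2): satisfied.

E2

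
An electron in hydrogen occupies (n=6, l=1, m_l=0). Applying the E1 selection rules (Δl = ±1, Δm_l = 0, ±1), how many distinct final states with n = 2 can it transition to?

1

E1 requires Δl = ±1, so l_f ∈ {0, 2}; with 0 ≤ l_f ≤ n_f−1 = 1, the allowed l_f values are {0}.
For l_f = 0: m_f ∈ {m_i−1, m_i, m_i+1} ∩ [−0, 0] = {0} → 1 state.
Total: 1.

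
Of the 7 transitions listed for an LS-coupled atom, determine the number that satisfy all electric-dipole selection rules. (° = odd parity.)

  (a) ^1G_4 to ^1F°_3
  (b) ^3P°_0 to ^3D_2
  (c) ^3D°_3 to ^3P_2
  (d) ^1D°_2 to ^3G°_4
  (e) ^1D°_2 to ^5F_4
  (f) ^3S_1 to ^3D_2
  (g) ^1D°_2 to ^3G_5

(a) allowed
(b) forbidden (ΔJ fails)
(c) allowed
(d) forbidden (parity, ΔS, ΔL, ΔJ fail)
(e) forbidden (ΔS, ΔJ fail)
(f) forbidden (parity, ΔL fail)
(g) forbidden (ΔS, ΔL, ΔJ fail)
Total allowed: 2 of 7.

2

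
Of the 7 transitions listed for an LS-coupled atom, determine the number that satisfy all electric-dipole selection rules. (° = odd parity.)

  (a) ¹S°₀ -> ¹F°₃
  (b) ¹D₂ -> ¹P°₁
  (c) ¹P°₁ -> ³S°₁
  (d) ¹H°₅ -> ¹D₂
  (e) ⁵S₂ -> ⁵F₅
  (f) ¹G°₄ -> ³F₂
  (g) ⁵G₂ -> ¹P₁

1

(a) forbidden (parity, ΔL, ΔJ fail)
(b) allowed
(c) forbidden (parity, ΔS fail)
(d) forbidden (ΔL, ΔJ fail)
(e) forbidden (parity, ΔL, ΔJ fail)
(f) forbidden (ΔS, ΔJ fail)
(g) forbidden (parity, ΔS, ΔL fail)
Total allowed: 1 of 7.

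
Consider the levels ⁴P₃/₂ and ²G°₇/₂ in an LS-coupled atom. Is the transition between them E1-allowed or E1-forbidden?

ΔS = 0: S: 3/2 → 1/2 — fails.
ΔJ = 0, ±1 (not J=0↔0): J: 3/2 → 7/2, ΔJ = +2 — fails.
Parity must change: even → odd — ok.
ΔL = 0, ±1 (not L=0↔0): L: 1 → 4, ΔL = +3 — fails.
Rule(s) violated: ΔS, ΔL, ΔJ.

forbidden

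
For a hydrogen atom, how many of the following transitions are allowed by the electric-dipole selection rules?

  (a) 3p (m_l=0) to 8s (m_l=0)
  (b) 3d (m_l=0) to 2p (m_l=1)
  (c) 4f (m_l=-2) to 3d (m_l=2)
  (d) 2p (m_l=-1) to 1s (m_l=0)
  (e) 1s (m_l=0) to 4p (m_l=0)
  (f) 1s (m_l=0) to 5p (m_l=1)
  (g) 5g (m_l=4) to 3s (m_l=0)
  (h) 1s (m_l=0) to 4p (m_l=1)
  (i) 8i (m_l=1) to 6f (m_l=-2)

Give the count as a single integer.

6

(a) allowed
(b) allowed
(c) forbidden — Δm_l = +4 (E1 requires Δm_l = 0, ±1)
(d) allowed
(e) allowed
(f) allowed
(g) forbidden — Δl = -4 (E1 requires Δl = ±1); Δm_l = -4 (E1 requires Δm_l = 0, ±1)
(h) allowed
(i) forbidden — Δl = -3 (E1 requires Δl = ±1); Δm_l = -3 (E1 requires Δm_l = 0, ±1)
Total allowed: 6 of 9.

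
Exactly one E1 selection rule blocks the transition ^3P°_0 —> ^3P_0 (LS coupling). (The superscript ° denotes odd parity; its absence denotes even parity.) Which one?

Parity must change: odd → even — satisfied.
ΔS = 0: S: 1 → 1 — satisfied.
ΔL = 0, ±1 (not L=0↔0): L: 1 → 1, ΔL = +0 — satisfied.
ΔJ = 0, ±1 (not J=0↔0): J: 0 → 0, ΔJ = +0 — violated.

the J=0 ↔ J=0 exclusion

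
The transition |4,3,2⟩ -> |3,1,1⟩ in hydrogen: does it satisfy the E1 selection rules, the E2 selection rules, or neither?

Δl = 1 − 3 = -2; l_i + l_f = 4.
Δm_l = -1.
E1 (Δl = ±1, |Δm_l| ≤ 1): not satisfied.
E2 (Δl = 0,±2, l_i+l_f ≥ 2, |Δm_l| ≤ 2): satisfied.

E2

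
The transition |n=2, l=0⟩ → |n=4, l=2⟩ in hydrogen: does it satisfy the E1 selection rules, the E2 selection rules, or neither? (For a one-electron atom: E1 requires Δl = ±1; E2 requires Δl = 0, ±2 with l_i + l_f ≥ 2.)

Δl = 2 − 0 = +2; l_i + l_f = 2.
E1 (Δl = ±1): not satisfied.
E2 (Δl = 0,±2, l_i+l_f ≥ 2): satisfied.

E2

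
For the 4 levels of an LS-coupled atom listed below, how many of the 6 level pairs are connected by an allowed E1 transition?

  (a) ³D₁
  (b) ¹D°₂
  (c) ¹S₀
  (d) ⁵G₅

0

(a)–(b): forbidden (ΔS).
(a)–(c): forbidden (parity, ΔS, ΔL).
(a)–(d): forbidden (parity, ΔS, ΔL, ΔJ).
(b)–(c): forbidden (ΔL, ΔJ).
(b)–(d): forbidden (ΔS, ΔL, ΔJ).
(c)–(d): forbidden (parity, ΔS, ΔL, ΔJ).
Allowed pairs: 0 of 6.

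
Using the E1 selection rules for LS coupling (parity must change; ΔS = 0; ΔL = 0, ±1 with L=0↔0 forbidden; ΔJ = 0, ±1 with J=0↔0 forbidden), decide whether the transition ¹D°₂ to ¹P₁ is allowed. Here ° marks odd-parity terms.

Reading off the term symbols: S 0→0, L 2→1, J 2→1, parity odd→even.
ΔL = 0, ±1 (not L=0↔0): L: 2 → 1, ΔL = -1 — satisfied.
ΔJ = 0, ±1 (not J=0↔0): J: 2 → 1, ΔJ = -1 — satisfied.
ΔS = 0: S: 0 → 0 — satisfied.
Parity must change: odd → even — satisfied.
All four E1 rules are satisfied.

allowed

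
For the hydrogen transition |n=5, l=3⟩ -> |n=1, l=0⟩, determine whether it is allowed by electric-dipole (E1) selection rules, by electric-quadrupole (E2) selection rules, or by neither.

neither

Δl = 0 − 3 = -3; l_i + l_f = 3.
E1 (Δl = ±1): not satisfied.
E2 (Δl = 0,±2, l_i+l_f ≥ 2): not satisfied.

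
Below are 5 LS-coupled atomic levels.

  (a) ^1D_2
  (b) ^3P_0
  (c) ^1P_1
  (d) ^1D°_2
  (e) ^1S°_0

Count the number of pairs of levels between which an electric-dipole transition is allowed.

(a)–(b): forbidden (parity, ΔS, ΔJ).
(a)–(c): forbidden (parity).
(a)–(d): allowed.
(a)–(e): forbidden (ΔL, ΔJ).
(b)–(c): forbidden (parity, ΔS).
(b)–(d): forbidden (ΔS, ΔJ).
(b)–(e): forbidden (ΔS, ΔJ).
(c)–(d): allowed.
(c)–(e): allowed.
(d)–(e): forbidden (parity, ΔL, ΔJ).
Allowed pairs: 3 of 10.

3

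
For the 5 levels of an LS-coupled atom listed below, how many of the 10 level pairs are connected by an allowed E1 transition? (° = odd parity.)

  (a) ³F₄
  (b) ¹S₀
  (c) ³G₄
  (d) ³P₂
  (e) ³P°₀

0

(a)–(b): forbidden (parity, ΔS, ΔL, ΔJ).
(a)–(c): forbidden (parity).
(a)–(d): forbidden (parity, ΔL, ΔJ).
(a)–(e): forbidden (ΔL, ΔJ).
(b)–(c): forbidden (parity, ΔS, ΔL, ΔJ).
(b)–(d): forbidden (parity, ΔS, ΔJ).
(b)–(e): forbidden (ΔS, ΔJ).
(c)–(d): forbidden (parity, ΔL, ΔJ).
(c)–(e): forbidden (ΔL, ΔJ).
(d)–(e): forbidden (ΔJ).
Allowed pairs: 0 of 10.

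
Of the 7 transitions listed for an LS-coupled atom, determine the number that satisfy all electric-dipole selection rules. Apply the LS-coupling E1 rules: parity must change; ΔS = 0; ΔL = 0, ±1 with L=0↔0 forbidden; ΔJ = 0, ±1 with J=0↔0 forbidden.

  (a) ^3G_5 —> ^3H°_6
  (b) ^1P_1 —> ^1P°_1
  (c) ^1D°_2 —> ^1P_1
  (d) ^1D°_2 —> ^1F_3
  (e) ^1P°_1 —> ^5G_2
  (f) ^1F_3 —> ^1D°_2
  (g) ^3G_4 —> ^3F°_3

6

(a) allowed
(b) allowed
(c) allowed
(d) allowed
(e) forbidden (ΔS, ΔL fail)
(f) allowed
(g) allowed
Total allowed: 6 of 7.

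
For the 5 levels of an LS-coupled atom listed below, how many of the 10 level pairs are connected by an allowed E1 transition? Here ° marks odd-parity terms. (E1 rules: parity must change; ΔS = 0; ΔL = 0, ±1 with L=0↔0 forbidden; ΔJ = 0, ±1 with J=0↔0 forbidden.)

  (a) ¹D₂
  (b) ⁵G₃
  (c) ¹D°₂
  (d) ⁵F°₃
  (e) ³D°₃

2

(a)–(b): forbidden (parity, ΔS, ΔL).
(a)–(c): allowed.
(a)–(d): forbidden (ΔS).
(a)–(e): forbidden (ΔS).
(b)–(c): forbidden (ΔS, ΔL).
(b)–(d): allowed.
(b)–(e): forbidden (ΔS, ΔL).
(c)–(d): forbidden (parity, ΔS).
(c)–(e): forbidden (parity, ΔS).
(d)–(e): forbidden (parity, ΔS).
Allowed pairs: 2 of 10.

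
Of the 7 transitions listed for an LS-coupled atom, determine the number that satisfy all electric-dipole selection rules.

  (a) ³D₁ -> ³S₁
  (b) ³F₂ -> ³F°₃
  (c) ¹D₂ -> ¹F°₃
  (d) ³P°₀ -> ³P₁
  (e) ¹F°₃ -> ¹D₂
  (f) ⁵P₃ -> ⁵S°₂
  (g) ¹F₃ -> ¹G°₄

6

(a) forbidden (parity, ΔL fail)
(b) allowed
(c) allowed
(d) allowed
(e) allowed
(f) allowed
(g) allowed
Total allowed: 6 of 7.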